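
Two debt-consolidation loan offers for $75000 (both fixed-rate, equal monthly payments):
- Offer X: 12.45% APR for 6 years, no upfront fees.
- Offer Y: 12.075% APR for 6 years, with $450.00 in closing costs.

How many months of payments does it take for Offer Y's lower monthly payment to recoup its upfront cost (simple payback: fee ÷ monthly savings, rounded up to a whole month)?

31 months

Offer X: at 12.45% the monthly rate is 0.0103750, so the payment is 75,000 × 0.0103750 / (1 − 1.0103750^−72) = $1,483.87.
Offer Y: at 12.075% the monthly rate is 0.0100625, so the payment is 75,000 × 0.0100625 / (1 − 1.0100625^−72) = $1,469.19.
Monthly savings = $1,483.87 − $1,469.19 = $14.68.
Break-even = $450.00 / $14.68 = 30.65 → 31 months.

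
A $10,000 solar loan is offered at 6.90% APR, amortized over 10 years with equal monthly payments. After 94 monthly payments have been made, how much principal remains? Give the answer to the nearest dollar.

$2,784

With monthly rate i = 6.9%/12 = 0.0057500, the balance after k of n payments is P · [(1+i)^n − (1+i)^k] / [(1+i)^n − 1].
(1+0.0057500)^120 = 1.98977949 and (1+0.0057500)^94 = 1.71420942, so the balance is 10,000 × (1.98977949 − 1.71420942) / (1.98977949 − 1) = $2,784.16.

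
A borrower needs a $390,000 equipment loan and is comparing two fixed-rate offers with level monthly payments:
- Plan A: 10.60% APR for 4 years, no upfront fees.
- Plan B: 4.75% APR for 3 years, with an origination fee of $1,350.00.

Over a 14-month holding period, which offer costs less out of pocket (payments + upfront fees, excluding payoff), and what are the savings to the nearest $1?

Plan A by $24,321

Plan A: monthly rate = 10.6%/12 = 0.0088333; payment = 390,000 × 0.0088333 / (1 − (1+0.0088333)^−48) = $10,004.16.
Plan B: at 4.75% the monthly rate is 0.0039583, so the payment is 390,000 × 0.0039583 / (1 − 1.0039583^−36) = $11,644.92.
Over 14 months: Plan A costs 14 × $10,004.16 = $140,058.24; Plan B costs 14 × $11,644.92 + $1,350.00 = $164,378.88.
Plan A is cheaper by $164,378.88 − $140,058.24 = $24,320.64.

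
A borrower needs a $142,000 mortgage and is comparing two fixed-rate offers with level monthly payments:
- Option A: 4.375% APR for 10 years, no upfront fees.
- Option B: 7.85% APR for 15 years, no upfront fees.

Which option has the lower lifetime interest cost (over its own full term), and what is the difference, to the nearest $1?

Option A by $66,482

Option A: monthly rate = 4.375%/12 = 0.0036458; payment = 142,000 × 0.0036458 / (1 − (1+0.0036458)^−120) = $1,463.12.
Total interest on Option A = 120 × $1,463.12 − $142,000 = $33,574.40.
Option B: at 7.85% the monthly rate is 0.0065417, so the payment is 142,000 × 0.0065417 / (1 − 1.0065417^−180) = $1,344.76.
Total interest on Option B = 180 × $1,344.76 − $142,000 = $100,056.80.
Option A is lower by $66,482.40.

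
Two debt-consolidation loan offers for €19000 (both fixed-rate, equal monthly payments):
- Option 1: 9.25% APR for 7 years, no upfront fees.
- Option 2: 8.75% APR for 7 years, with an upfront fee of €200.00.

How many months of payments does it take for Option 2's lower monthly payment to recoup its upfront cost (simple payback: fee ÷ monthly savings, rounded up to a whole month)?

Option 1: monthly rate = 9.25%/12 = 0.0077083; payment = 19,000 × 0.0077083 / (1 − (1+0.0077083)^−84) = €308.11.
Option 2: monthly rate = 8.75%/12 = 0.0072917; payment = 19,000 × 0.0072917 / (1 − (1+0.0072917)^−84) = €303.29.
Monthly savings = €308.11 − €303.29 = €4.82.
Break-even = €200.00 / €4.82 = 41.49 → 42 months.

42 months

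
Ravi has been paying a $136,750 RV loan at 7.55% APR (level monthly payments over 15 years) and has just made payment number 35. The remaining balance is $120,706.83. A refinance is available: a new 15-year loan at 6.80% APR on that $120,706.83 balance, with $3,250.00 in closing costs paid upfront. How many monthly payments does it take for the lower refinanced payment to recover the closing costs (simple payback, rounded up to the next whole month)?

17 months

Current payment = 136,750 × 7.55%/12 / (1 − (1+0.0062917)^−180) = $1,271.58.
Refinanced payment = 120,706.83 × 0.0056667 / (1 − (1+0.0056667)^−180) = $1,071.50.
Monthly savings = $1,271.58 − $1,071.50 = $200.08.
Break-even = $3,250.00 / $200.08 = 16.24 → 17 months.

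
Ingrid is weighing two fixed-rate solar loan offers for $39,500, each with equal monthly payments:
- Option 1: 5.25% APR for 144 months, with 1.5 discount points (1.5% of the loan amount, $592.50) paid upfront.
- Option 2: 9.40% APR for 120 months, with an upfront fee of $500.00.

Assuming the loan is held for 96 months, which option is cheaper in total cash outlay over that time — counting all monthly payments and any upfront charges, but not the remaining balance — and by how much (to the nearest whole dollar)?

Option 1 by $13,218

Option 1: monthly rate = 5.25%/12 = 0.0043750; payment = 39,500 × 0.0043750 / (1 − (1+0.0043750)^−144) = $370.31.
Option 2: at 9.40% the monthly rate is 0.0078333, so the payment is 39,500 × 0.0078333 / (1 − 1.0078333^−120) = $508.96.
Over 96 months: Option 1 costs 96 × $370.31 + $592.50 = $36,142.26; Option 2 costs 96 × $508.96 + $500.00 = $49,360.16.
Option 1 is cheaper by $49,360.16 − $36,142.26 = $13,217.90.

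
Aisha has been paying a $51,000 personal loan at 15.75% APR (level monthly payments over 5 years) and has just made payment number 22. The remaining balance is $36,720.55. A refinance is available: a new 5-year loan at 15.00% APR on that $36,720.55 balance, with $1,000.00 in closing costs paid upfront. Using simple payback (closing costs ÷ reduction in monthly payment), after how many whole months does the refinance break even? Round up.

3 months

Current payment = 51,000 × 15.75%/12 / (1 − (1+0.0131250)^−60) = $1,233.46.
Refinanced payment = 36,720.55 × 0.0125000 / (1 − (1+0.0125000)^−60) = $873.58.
Monthly savings = $1,233.46 − $873.58 = $359.88.
Break-even = $1,000.00 / $359.88 = 2.78 → 3 months.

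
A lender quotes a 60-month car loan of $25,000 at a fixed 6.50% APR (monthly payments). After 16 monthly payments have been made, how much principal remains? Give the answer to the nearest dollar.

$19,104

With monthly rate i = 6.5%/12 = 0.0054167, the balance after k of n payments is P · [(1+i)^n − (1+i)^k] / [(1+i)^n − 1].
(1+0.0054167)^60 = 1.38281732 and (1+0.0054167)^16 = 1.09027809, so the balance is 25,000 × (1.38281732 − 1.09027809) / (1.38281732 − 1) = $19,104.36.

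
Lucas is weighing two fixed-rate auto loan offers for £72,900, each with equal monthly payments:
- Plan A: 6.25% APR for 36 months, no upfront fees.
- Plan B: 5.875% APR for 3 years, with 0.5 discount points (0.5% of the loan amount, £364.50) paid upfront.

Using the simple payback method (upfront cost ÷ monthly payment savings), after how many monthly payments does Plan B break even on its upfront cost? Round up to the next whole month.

Plan A: at 6.25% the monthly rate is 0.0052083, so the payment is 72,900 × 0.0052083 / (1 − 1.0052083^−36) = £2,226.03.
Plan B: at 5.875% the monthly rate is 0.0048958, so the payment is 72,900 × 0.0048958 / (1 − 1.0048958^−36) = £2,213.63.
Monthly savings = £2,226.03 − £2,213.63 = £12.40.
Break-even = £364.50 / £12.40 = 29.40 → 30 months.

30 months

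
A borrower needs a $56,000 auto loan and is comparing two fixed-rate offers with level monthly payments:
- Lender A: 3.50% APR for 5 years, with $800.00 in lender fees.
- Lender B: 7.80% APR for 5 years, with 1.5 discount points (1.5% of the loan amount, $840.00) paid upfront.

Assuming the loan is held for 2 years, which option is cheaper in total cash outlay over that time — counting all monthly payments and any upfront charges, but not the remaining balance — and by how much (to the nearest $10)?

Lender A by $2,710

Lender A: at 3.50% the monthly rate is 0.0029167, so the payment is 56,000 × 0.0029167 / (1 − 1.0029167^−60) = $1,018.74.
Lender B: monthly rate = 7.8%/12 = 0.0065000; payment = 56,000 × 0.0065000 / (1 − (1+0.0065000)^−60) = $1,130.13.
Over 24 months: Lender A costs 24 × $1,018.74 + $800.00 = $25,249.76; Lender B costs 24 × $1,130.13 + $840.00 = $27,963.12.
Lender A is cheaper by $27,963.12 − $25,249.76 = $2,713.36.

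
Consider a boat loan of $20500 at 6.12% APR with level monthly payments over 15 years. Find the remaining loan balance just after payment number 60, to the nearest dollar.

$15,617

With monthly rate i = 6.12%/12 = 0.0051000, the balance after k of n payments is P · [(1+i)^n − (1+i)^k] / [(1+i)^n − 1].
(1+0.0051000)^180 = 2.49844123 and (1+0.0051000)^60 = 1.35692667, so the balance is 20,500 × (2.49844123 − 1.35692667) / (2.49844123 − 1) = $15,616.93.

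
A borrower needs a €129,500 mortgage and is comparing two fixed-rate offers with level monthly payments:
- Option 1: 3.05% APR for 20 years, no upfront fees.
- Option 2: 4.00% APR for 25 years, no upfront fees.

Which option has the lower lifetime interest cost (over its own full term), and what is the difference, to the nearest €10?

Option 1 by €31,920

Option 1: monthly rate = 3.05%/12 = 0.0025417; payment = 129,500 × 0.0025417 / (1 − (1+0.0025417)^−240) = €721.45.
Total interest on Option 1 = 240 × €721.45 − €129,500 = €43,648.00.
Option 2: at 4.00% the monthly rate is 0.0033333, so the payment is 129,500 × 0.0033333 / (1 − 1.0033333^−300) = €683.55.
Total interest on Option 2 = 300 × €683.55 − €129,500 = €75,565.00.
Option 1 is lower by €31,917.00.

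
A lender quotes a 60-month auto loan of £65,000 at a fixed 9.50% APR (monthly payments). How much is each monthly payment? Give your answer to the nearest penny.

£1,365.12

At 9.50% the monthly rate is 0.0079167, so the payment is 65,000 × 0.0079167 / (1 − 1.0079167^−60) = £1,365.12.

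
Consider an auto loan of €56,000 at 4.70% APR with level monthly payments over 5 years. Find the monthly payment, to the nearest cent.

Monthly rate = 4.7%/12 = 0.0039167; payment = 56,000 × 0.0039167 / (1 − (1+0.0039167)^−60) = €1,049.11.

€1,049.11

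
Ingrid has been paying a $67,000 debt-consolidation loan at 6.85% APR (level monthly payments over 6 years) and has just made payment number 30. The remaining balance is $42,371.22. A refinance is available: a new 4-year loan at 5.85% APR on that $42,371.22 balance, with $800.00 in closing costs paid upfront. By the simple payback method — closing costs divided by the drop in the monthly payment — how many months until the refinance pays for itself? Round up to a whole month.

6 months

Current payment = 67,000 × 6.85%/12 / (1 − (1+0.0057083)^−72) = $1,137.46.
Refinanced payment = 42,371.22 × 0.0048750 / (1 − (1+0.0048750)^−48) = $992.18.
Monthly savings = $1,137.46 − $992.18 = $145.28.
Break-even = $800.00 / $145.28 = 5.51 → 6 months.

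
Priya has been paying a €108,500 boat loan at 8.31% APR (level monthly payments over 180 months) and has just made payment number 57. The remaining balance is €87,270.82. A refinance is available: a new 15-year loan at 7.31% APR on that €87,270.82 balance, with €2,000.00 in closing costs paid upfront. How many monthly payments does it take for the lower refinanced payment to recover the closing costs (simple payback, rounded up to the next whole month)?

8 months

Current payment = 108,500 × 8.31%/12 / (1 − (1+0.0069250)^−180) = €1,056.39.
Refinanced payment = 87,270.82 × 0.0060917 / (1 − (1+0.0060917)^−180) = €799.62.
Monthly savings = €1,056.39 − €799.62 = €256.77.
Break-even = €2,000.00 / €256.77 = 7.79 → 8 months.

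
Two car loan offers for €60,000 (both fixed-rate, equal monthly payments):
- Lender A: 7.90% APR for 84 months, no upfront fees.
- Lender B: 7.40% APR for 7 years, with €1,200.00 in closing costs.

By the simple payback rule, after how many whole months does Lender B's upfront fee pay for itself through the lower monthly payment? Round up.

Lender A: monthly rate = 7.9%/12 = 0.0065833; payment = 60,000 × 0.0065833 / (1 − (1+0.0065833)^−84) = €932.19.
Lender B: monthly rate = 7.4%/12 = 0.0061667; payment = 60,000 × 0.0061667 / (1 − (1+0.0061667)^−84) = €917.34.
Monthly savings = €932.19 − €917.34 = €14.85.
Break-even = €1,200.00 / €14.85 = 80.81 → 81 months.

81 months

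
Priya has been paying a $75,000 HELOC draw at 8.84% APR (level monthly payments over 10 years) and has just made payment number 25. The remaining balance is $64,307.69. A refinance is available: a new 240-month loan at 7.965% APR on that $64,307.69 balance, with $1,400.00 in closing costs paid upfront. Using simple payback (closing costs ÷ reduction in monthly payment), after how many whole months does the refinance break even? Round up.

Current payment = 75,000 × 8.84%/12 / (1 − (1+0.0073667)^−120) = $943.59.
Refinanced payment = 64,307.69 × 0.0066375 / (1 − (1+0.0066375)^−240) = $536.50.
Monthly savings = $943.59 − $536.50 = $407.09.
Break-even = $1,400.00 / $407.09 = 3.44 → 4 months.

4 months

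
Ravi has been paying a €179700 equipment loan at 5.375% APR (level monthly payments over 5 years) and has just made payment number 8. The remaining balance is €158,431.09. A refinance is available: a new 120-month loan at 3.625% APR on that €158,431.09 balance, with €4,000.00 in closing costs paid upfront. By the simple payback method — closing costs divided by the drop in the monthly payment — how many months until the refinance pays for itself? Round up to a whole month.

3 months

Current payment = 179,700 × 5.375%/12 / (1 − (1+0.0044792)^−60) = €3,422.12.
Refinanced payment = 158,431.09 × 0.0030208 / (1 − (1+0.0030208)^−120) = €1,575.95.
Monthly savings = €3,422.12 − €1,575.95 = €1,846.17.
Break-even = €4,000.00 / €1,846.17 = 2.17 → 3 months.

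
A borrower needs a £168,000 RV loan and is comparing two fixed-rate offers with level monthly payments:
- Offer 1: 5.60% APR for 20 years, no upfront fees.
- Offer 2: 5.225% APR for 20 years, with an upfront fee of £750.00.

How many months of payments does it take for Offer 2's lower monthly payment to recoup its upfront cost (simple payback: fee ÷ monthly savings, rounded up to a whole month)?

22 months

Offer 1: monthly rate = 5.6%/12 = 0.0046667; payment = 168,000 × 0.0046667 / (1 − (1+0.0046667)^−240) = £1,165.16.
Offer 2: monthly rate = 5.225%/12 = 0.0043542; payment = 168,000 × 0.0043542 / (1 − (1+0.0043542)^−240) = £1,129.71.
Monthly savings = £1,165.16 − £1,129.71 = £35.45.
Break-even = £750.00 / £35.45 = 21.16 → 22 months.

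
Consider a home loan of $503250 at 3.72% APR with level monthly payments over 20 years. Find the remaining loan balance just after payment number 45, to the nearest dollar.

$434,995

With monthly rate i = 3.72%/12 = 0.0031000, the balance after k of n payments is P · [(1+i)^n − (1+i)^k] / [(1+i)^n − 1].
(1+0.0031000)^240 = 2.10191572 and (1+0.0031000)^45 = 1.14945075, so the balance is 503,250 × (2.10191572 − 1.14945075) / (2.10191572 − 1) = $434,995.15.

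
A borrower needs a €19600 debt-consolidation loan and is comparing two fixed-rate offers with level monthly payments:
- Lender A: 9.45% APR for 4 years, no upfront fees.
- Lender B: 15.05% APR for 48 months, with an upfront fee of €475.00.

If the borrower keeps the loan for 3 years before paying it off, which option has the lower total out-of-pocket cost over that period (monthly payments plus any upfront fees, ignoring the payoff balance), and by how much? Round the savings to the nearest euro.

Lender A by €2,420

Lender A: monthly rate = 9.45%/12 = 0.0078750; payment = 19,600 × 0.0078750 / (1 − (1+0.0078750)^−48) = €491.95.
Lender B: monthly rate = 15.05%/12 = 0.0125417; payment = 19,600 × 0.0125417 / (1 − (1+0.0125417)^−48) = €545.98.
Over 36 months: Lender A costs 36 × €491.95 = €17,710.20; Lender B costs 36 × €545.98 + €475.00 = €20,130.28.
Lender A is cheaper by €20,130.28 − €17,710.20 = €2,420.08.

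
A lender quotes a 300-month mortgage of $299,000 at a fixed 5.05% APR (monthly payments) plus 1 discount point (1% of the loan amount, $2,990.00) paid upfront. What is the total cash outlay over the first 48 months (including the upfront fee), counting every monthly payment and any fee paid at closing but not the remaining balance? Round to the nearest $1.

At 5.05% the monthly rate is 0.0042083, so the payment is 299,000 × 0.0042083 / (1 − 1.0042083^−300) = $1,756.65.
Total outlay = 48 × $1,756.65 + $2,990.00 = $87,309.20.

$87,309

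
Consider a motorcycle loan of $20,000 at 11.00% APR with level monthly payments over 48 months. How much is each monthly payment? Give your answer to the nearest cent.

$516.91

Monthly rate = 11%/12 = 0.0091667; payment = 20,000 × 0.0091667 / (1 − (1+0.0091667)^−48) = $516.91.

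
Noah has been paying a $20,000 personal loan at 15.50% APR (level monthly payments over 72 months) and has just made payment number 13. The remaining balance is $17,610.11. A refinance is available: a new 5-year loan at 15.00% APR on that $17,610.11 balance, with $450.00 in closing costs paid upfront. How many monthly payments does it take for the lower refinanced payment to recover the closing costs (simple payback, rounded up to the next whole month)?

Current payment = 20,000 × 15.5%/12 / (1 − (1+0.0129167)^−72) = $428.35.
Refinanced payment = 17,610.11 × 0.0125000 / (1 − (1+0.0125000)^−60) = $418.94.
Monthly savings = $428.35 − $418.94 = $9.41.
Break-even = $450.00 / $9.41 = 47.82 → 48 months.

48 months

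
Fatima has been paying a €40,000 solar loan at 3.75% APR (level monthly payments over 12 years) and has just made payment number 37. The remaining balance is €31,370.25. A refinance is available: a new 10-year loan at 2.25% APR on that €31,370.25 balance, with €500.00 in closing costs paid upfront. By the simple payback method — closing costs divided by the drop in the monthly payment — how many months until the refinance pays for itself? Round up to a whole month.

10 months

Current payment = 40,000 × 3.75%/12 / (1 − (1+0.0031250)^−144) = €345.38.
Refinanced payment = 31,370.25 × 0.0018750 / (1 − (1+0.0018750)^−120) = €292.17.
Monthly savings = €345.38 − €292.17 = €53.21.
Break-even = €500.00 / €53.21 = 9.40 → 10 months.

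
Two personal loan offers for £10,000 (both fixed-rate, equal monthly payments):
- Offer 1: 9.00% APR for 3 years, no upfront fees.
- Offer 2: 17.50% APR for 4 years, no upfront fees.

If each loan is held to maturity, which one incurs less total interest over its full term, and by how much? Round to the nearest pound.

Offer 1 by £2,527

Offer 1: at 9.00% the monthly rate is 0.0075000, so the payment is 10,000 × 0.0075000 / (1 − 1.0075000^−36) = £318.00.
Total interest on Offer 1 = 36 × £318.00 − £10,000 = £1,448.00.
Offer 2: monthly rate = 17.5%/12 = 0.0145833; payment = 10,000 × 0.0145833 / (1 − (1+0.0145833)^−48) = £291.14.
Total interest on Offer 2 = 48 × £291.14 − £10,000 = £3,974.72.
Offer 1 is lower by £2,526.72.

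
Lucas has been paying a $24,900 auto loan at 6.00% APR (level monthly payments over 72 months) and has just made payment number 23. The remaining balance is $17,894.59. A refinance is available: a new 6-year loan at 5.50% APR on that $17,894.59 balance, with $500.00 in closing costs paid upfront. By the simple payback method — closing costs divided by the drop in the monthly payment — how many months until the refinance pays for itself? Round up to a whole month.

Current payment = 24,900 × 6%/12 / (1 − (1+0.0050000)^−72) = $412.66.
Refinanced payment = 17,894.59 × 0.0045833 / (1 − (1+0.0045833)^−72) = $292.36.
Monthly savings = $412.66 − $292.36 = $120.30.
Break-even = $500.00 / $120.30 = 4.16 → 5 months.

5 months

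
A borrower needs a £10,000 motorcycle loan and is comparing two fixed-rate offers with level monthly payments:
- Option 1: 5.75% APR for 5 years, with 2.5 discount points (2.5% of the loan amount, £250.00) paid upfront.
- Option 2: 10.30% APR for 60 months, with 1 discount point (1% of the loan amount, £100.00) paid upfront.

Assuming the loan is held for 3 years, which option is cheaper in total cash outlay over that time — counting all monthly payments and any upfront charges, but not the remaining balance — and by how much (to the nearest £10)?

Option 1: monthly rate = 5.75%/12 = 0.0047917; payment = 10,000 × 0.0047917 / (1 − (1+0.0047917)^−60) = £192.17.
Option 2: monthly rate = 10.3%/12 = 0.0085833; payment = 10,000 × 0.0085833 / (1 − (1+0.0085833)^−60) = £213.95.
Over 36 months: Option 1 costs 36 × £192.17 + £250.00 = £7,168.12; Option 2 costs 36 × £213.95 + £100.00 = £7,802.20.
Option 1 is cheaper by £7,802.20 − £7,168.12 = £634.08.

Option 1 by £630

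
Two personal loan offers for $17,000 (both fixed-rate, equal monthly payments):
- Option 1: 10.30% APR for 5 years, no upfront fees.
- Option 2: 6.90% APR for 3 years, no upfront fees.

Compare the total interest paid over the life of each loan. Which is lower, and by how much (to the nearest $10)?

Option 1: monthly rate = 10.3%/12 = 0.0085833; payment = 17,000 × 0.0085833 / (1 − (1+0.0085833)^−60) = $363.71.
Total interest on Option 1 = 60 × $363.71 − $17,000 = $4,822.60.
Option 2: monthly rate = 6.9%/12 = 0.0057500; payment = 17,000 × 0.0057500 / (1 − (1+0.0057500)^−36) = $524.13.
Total interest on Option 2 = 36 × $524.13 − $17,000 = $1,868.68.
Option 2 is lower by $2,953.92.

Option 2 by $2,950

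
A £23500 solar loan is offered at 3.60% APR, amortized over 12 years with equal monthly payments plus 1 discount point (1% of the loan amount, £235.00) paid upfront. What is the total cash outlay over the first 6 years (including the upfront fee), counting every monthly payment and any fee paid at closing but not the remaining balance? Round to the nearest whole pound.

£14,723

Monthly rate = 3.6%/12 = 0.0030000; payment = 23,500 × 0.0030000 / (1 − (1+0.0030000)^−144) = £201.22.
Total outlay = 72 × £201.22 + £235.00 = £14,722.84.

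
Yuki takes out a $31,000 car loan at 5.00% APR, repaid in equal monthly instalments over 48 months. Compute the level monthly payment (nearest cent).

Monthly rate = 5%/12 = 0.0041667; payment = 31,000 × 0.0041667 / (1 − (1+0.0041667)^−48) = $713.91.

$713.91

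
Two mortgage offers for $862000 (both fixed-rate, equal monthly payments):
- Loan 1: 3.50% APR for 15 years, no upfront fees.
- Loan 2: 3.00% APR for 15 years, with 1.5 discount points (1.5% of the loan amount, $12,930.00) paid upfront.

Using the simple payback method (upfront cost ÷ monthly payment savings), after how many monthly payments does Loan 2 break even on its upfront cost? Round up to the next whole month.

62 months

Loan 1: monthly rate = 3.5%/12 = 0.0029167; payment = 862,000 × 0.0029167 / (1 − (1+0.0029167)^−180) = $6,162.29.
Loan 2: at 3.00% the monthly rate is 0.0025000, so the payment is 862,000 × 0.0025000 / (1 − 1.0025000^−180) = $5,952.81.
Monthly savings = $6,162.29 − $5,952.81 = $209.48.
Break-even = $12,930.00 / $209.48 = 61.72 → 62 months.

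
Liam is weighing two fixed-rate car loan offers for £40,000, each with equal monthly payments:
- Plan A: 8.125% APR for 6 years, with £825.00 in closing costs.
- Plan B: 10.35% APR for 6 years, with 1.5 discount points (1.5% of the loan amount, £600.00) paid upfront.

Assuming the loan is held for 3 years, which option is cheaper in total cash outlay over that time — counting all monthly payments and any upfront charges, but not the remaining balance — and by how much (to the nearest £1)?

Plan A: monthly rate = 8.125%/12 = 0.0067708; payment = 40,000 × 0.0067708 / (1 − (1+0.0067708)^−72) = £703.77.
Plan B: at 10.35% the monthly rate is 0.0086250, so the payment is 40,000 × 0.0086250 / (1 − 1.0086250^−72) = £748.11.
Over 36 months: Plan A costs 36 × £703.77 + £825.00 = £26,160.72; Plan B costs 36 × £748.11 + £600.00 = £27,531.96.
Plan A is cheaper by £27,531.96 − £26,160.72 = £1,371.24.

Plan A by £1,371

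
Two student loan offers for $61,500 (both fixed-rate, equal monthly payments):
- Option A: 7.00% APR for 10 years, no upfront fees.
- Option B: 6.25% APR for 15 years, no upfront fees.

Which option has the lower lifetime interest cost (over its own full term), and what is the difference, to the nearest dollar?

Option A by $9,229

Option A: monthly rate = 7%/12 = 0.0058333; payment = 61,500 × 0.0058333 / (1 − (1+0.0058333)^−120) = $714.07.
Total interest on Option A = 120 × $714.07 − $61,500 = $24,188.40.
Option B: monthly rate = 6.25%/12 = 0.0052083; payment = 61,500 × 0.0052083 / (1 − (1+0.0052083)^−180) = $527.32.
Total interest on Option B = 180 × $527.32 − $61,500 = $33,417.60.
Option A is lower by $9,229.20.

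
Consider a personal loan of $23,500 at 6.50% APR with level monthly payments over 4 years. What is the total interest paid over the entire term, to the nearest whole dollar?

$3,250

At 6.50% the monthly rate is 0.0054167, so the payment is 23,500 × 0.0054167 / (1 − 1.0054167^−48) = $557.30.
Total paid = 48 × $557.30 = $26,750.40; interest = $26,750.40 − $23,500 = $3,250.40.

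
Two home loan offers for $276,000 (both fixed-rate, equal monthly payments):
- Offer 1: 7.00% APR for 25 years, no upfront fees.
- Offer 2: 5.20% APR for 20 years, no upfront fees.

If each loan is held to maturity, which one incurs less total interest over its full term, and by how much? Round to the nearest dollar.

Offer 2 by $140,707

Offer 1: at 7.00% the monthly rate is 0.0058333, so the payment is 276,000 × 0.0058333 / (1 − 1.0058333^−300) = $1,950.71.
Total interest on Offer 1 = 300 × $1,950.71 − $276,000 = $309,213.00.
Offer 2: at 5.20% the monthly rate is 0.0043333, so the payment is 276,000 × 0.0043333 / (1 − 1.0043333^−240) = $1,852.11.
Total interest on Offer 2 = 240 × $1,852.11 − $276,000 = $168,506.40.
Offer 2 is lower by $140,706.60.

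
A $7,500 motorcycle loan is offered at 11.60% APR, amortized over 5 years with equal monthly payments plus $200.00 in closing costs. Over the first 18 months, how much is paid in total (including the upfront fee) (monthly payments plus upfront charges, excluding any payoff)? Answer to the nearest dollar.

Monthly rate = 11.6%/12 = 0.0096667; payment = 7,500 × 0.0096667 / (1 − (1+0.0096667)^−60) = $165.32.
Total outlay = 18 × $165.32 + $200.00 = $3,175.76.

$3,176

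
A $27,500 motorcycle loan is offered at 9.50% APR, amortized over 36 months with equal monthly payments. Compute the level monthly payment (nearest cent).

Monthly rate = 9.5%/12 = 0.0079167; payment = 27,500 × 0.0079167 / (1 − (1+0.0079167)^−36) = $880.91.

$880.91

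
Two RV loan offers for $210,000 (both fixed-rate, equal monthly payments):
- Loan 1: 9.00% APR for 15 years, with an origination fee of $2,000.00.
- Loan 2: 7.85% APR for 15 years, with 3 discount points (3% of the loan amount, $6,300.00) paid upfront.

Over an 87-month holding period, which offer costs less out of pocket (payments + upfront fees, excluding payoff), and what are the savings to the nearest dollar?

Loan 1: at 9.00% the monthly rate is 0.0075000, so the payment is 210,000 × 0.0075000 / (1 − 1.0075000^−180) = $2,129.96.
Loan 2: at 7.85% the monthly rate is 0.0065417, so the payment is 210,000 × 0.0065417 / (1 − 1.0065417^−180) = $1,988.73.
Over 87 months: Loan 1 costs 87 × $2,129.96 + $2,000.00 = $187,306.52; Loan 2 costs 87 × $1,988.73 + $6,300.00 = $179,319.51.
Loan 2 is cheaper by $187,306.52 − $179,319.51 = $7,987.01.

Loan 2 by $7,987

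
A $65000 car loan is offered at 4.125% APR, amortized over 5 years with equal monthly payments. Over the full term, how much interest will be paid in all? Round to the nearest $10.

Monthly rate = 4.125%/12 = 0.0034375; payment = 65,000 × 0.0034375 / (1 − (1+0.0034375)^−60) = $1,200.74.
Total paid = 60 × $1,200.74 = $72,044.40; interest = $72,044.40 − $65,000 = $7,044.40.

$7,040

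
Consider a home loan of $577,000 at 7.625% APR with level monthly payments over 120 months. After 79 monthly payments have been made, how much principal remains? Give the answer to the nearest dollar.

With monthly rate i = 7.625%/12 = 0.0063542, the balance after k of n payments is P · [(1+i)^n − (1+i)^k] / [(1+i)^n − 1].
(1+0.0063542)^120 = 2.13846373 and (1+0.0063542)^79 = 1.64936615, so the balance is 577,000 × (2.13846373 − 1.64936615) / (2.13846373 − 1) = $247,886.07.

$247,886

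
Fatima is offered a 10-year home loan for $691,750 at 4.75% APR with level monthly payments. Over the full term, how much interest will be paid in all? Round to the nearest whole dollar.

Monthly rate = 4.75%/12 = 0.0039583; payment = 691,750 × 0.0039583 / (1 − (1+0.0039583)^−120) = $7,252.84.
Total paid = 120 × $7,252.84 = $870,340.80; interest = $870,340.80 − $691,750 = $178,590.80.

$178,591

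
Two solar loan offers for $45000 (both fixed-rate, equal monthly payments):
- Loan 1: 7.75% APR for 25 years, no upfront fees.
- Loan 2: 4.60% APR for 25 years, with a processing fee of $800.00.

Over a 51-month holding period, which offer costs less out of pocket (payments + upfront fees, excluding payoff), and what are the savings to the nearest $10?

Loan 2 by $3,650

Loan 1: monthly rate = 7.75%/12 = 0.0064583; payment = 45,000 × 0.0064583 / (1 − (1+0.0064583)^−300) = $339.90.
Loan 2: monthly rate = 4.6%/12 = 0.0038333; payment = 45,000 × 0.0038333 / (1 − (1+0.0038333)^−300) = $252.69.
Over 51 months: Loan 1 costs 51 × $339.90 = $17,334.90; Loan 2 costs 51 × $252.69 + $800.00 = $13,687.19.
Loan 2 is cheaper by $17,334.90 − $13,687.19 = $3,647.71.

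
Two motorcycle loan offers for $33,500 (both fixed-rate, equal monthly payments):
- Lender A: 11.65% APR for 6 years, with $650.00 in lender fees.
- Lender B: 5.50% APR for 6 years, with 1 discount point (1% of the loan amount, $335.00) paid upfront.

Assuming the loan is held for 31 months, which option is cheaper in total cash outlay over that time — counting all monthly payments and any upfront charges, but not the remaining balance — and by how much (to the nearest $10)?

Lender A: at 11.65% the monthly rate is 0.0097083, so the payment is 33,500 × 0.0097083 / (1 − 1.0097083^−72) = $648.85.
Lender B: monthly rate = 5.5%/12 = 0.0045833; payment = 33,500 × 0.0045833 / (1 − (1+0.0045833)^−72) = $547.32.
Over 31 months: Lender A costs 31 × $648.85 + $650.00 = $20,764.35; Lender B costs 31 × $547.32 + $335.00 = $17,301.92.
Lender B is cheaper by $20,764.35 − $17,301.92 = $3,462.43.

Lender B by $3,460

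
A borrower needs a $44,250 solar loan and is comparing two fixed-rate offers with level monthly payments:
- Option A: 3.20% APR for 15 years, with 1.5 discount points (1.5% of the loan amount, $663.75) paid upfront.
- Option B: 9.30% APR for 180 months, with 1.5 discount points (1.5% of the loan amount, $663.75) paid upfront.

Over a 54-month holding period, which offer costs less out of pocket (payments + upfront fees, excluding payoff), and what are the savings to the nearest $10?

Option A: at 3.20% the monthly rate is 0.0026667, so the payment is 44,250 × 0.0026667 / (1 − 1.0026667^−180) = $309.86.
Option B: monthly rate = 9.3%/12 = 0.0077500; payment = 44,250 × 0.0077500 / (1 − (1+0.0077500)^−180) = $456.74.
Over 54 months: Option A costs 54 × $309.86 + $663.75 = $17,396.19; Option B costs 54 × $456.74 + $663.75 = $25,327.71.
Option A is cheaper by $25,327.71 − $17,396.19 = $7,931.52.

Option A by $7,930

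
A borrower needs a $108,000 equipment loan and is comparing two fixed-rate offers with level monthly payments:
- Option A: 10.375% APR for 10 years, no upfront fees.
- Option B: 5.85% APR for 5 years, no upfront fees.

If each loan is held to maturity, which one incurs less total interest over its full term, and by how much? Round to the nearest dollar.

Option B by $49,145

Option A: at 10.375% the monthly rate is 0.0086458, so the payment is 108,000 × 0.0086458 / (1 − 1.0086458^−120) = $1,449.75.
Total interest on Option A = 120 × $1,449.75 − $108,000 = $65,970.00.
Option B: monthly rate = 5.85%/12 = 0.0048750; payment = 108,000 × 0.0048750 / (1 − (1+0.0048750)^−60) = $2,080.42.
Total interest on Option B = 60 × $2,080.42 − $108,000 = $16,825.20.
Option B is lower by $49,144.80.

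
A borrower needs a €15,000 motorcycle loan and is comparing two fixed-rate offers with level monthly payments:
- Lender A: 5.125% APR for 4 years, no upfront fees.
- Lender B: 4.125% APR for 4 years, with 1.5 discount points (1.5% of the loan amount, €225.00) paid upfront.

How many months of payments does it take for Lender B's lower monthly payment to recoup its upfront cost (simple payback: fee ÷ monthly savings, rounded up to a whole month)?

Lender A: monthly rate = 5.125%/12 = 0.0042708; payment = 15,000 × 0.0042708 / (1 − (1+0.0042708)^−48) = €346.29.
Lender B: at 4.125% the monthly rate is 0.0034375, so the payment is 15,000 × 0.0034375 / (1 − 1.0034375^−48) = €339.53.
Monthly savings = €346.29 − €339.53 = €6.76.
Break-even = €225.00 / €6.76 = 33.28 → 34 months.

34 months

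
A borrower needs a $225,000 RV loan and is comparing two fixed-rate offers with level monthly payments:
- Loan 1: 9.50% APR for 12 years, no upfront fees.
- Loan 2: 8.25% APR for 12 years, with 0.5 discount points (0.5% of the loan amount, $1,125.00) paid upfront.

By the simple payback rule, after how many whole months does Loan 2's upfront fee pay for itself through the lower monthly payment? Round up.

Loan 1: monthly rate = 9.5%/12 = 0.0079167; payment = 225,000 × 0.0079167 / (1 − (1+0.0079167)^−144) = $2,624.34.
Loan 2: monthly rate = 8.25%/12 = 0.0068750; payment = 225,000 × 0.0068750 / (1 − (1+0.0068750)^−144) = $2,466.47.
Monthly savings = $2,624.34 − $2,466.47 = $157.87.
Break-even = $1,125.00 / $157.87 = 7.13 → 8 months.

8 months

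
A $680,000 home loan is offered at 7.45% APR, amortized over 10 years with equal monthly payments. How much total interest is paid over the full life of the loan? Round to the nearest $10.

Monthly rate = 7.45%/12 = 0.0062083; payment = 680,000 × 0.0062083 / (1 − (1+0.0062083)^−120) = $8,053.99.
Total paid = 120 × $8,053.99 = $966,478.80; interest = $966,478.80 − $680,000 = $286,478.80.

$286,480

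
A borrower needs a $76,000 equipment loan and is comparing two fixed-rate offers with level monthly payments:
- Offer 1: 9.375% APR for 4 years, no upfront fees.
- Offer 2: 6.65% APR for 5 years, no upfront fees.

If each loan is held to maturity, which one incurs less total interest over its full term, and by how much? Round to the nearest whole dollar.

Offer 2 by $1,889

Offer 1: monthly rate = 9.375%/12 = 0.0078125; payment = 76,000 × 0.0078125 / (1 − (1+0.0078125)^−48) = $1,904.82.
Total interest on Offer 1 = 48 × $1,904.82 − $76,000 = $15,431.36.
Offer 2: at 6.65% the monthly rate is 0.0055417, so the payment is 76,000 × 0.0055417 / (1 − 1.0055417^−60) = $1,492.37.
Total interest on Offer 2 = 60 × $1,492.37 − $76,000 = $13,542.20.
Offer 2 is lower by $1,889.16.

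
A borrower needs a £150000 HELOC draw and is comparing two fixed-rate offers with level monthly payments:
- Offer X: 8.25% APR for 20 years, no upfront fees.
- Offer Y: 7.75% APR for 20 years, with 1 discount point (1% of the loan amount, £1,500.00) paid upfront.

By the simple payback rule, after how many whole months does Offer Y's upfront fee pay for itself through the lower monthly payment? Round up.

33 months

Offer X: monthly rate = 8.25%/12 = 0.0068750; payment = 150,000 × 0.0068750 / (1 − (1+0.0068750)^−240) = £1,278.10.
Offer Y: monthly rate = 7.75%/12 = 0.0064583; payment = 150,000 × 0.0064583 / (1 − (1+0.0064583)^−240) = £1,231.42.
Monthly savings = £1,278.10 − £1,231.42 = £46.68.
Break-even = £1,500.00 / £46.68 = 32.13 → 33 months.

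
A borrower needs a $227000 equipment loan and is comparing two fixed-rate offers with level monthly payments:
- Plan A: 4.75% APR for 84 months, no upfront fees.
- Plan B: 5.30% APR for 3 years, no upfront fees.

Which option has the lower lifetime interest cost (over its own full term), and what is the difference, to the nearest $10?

Plan A: monthly rate = 4.75%/12 = 0.0039583; payment = 227,000 × 0.0039583 / (1 − (1+0.0039583)^−84) = $3,181.80.
Total interest on Plan A = 84 × $3,181.80 − $227,000 = $40,271.20.
Plan B: monthly rate = 5.3%/12 = 0.0044167; payment = 227,000 × 0.0044167 / (1 − (1+0.0044167)^−36) = $6,834.01.
Total interest on Plan B = 36 × $6,834.01 − $227,000 = $19,024.36.
Plan B is lower by $21,246.84.

Plan B by $21,250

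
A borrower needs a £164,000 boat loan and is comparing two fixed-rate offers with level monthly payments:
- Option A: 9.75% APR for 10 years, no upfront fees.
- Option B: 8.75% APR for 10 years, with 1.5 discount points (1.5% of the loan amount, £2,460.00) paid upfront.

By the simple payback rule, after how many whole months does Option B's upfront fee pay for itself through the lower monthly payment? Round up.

Option A: at 9.75% the monthly rate is 0.0081250, so the payment is 164,000 × 0.0081250 / (1 − 1.0081250^−120) = £2,144.63.
Option B: monthly rate = 8.75%/12 = 0.0072917; payment = 164,000 × 0.0072917 / (1 − (1+0.0072917)^−120) = £2,055.36.
Monthly savings = £2,144.63 − £2,055.36 = £89.27.
Break-even = £2,460.00 / £89.27 = 27.56 → 28 months.

28 months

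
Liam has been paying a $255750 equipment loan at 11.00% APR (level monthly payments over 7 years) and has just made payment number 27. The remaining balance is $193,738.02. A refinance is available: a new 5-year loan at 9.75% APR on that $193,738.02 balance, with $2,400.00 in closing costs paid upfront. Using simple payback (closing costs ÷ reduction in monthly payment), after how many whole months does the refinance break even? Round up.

9 months

Current payment = 255,750 × 11%/12 / (1 − (1+0.0091667)^−84) = $4,379.06.
Refinanced payment = 193,738.02 × 0.0081250 / (1 − (1+0.0081250)^−60) = $4,092.57.
Monthly savings = $4,379.06 − $4,092.57 = $286.49.
Break-even = $2,400.00 / $286.49 = 8.38 → 9 months.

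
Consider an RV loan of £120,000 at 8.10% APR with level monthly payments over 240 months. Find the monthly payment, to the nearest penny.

At 8.10% the monthly rate is 0.0067500, so the payment is 120,000 × 0.0067500 / (1 − 1.0067500^−240) = £1,011.21.

£1,011.21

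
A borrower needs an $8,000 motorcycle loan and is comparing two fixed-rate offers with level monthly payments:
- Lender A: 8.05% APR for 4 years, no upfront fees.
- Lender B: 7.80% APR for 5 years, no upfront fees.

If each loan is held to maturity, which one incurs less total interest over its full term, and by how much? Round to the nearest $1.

Lender A by $303

Lender A: monthly rate = 8.05%/12 = 0.0067083; payment = 8,000 × 0.0067083 / (1 − (1+0.0067083)^−48) = $195.49.
Total interest on Lender A = 48 × $195.49 − $8,000 = $1,383.52.
Lender B: at 7.80% the monthly rate is 0.0065000, so the payment is 8,000 × 0.0065000 / (1 − 1.0065000^−60) = $161.45.
Total interest on Lender B = 60 × $161.45 − $8,000 = $1,687.00.
Lender A is lower by $303.48.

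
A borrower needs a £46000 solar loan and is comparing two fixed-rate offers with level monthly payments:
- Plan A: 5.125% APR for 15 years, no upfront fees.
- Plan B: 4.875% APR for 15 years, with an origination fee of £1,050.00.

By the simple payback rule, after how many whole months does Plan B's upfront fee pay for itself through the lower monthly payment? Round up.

Plan A: at 5.125% the monthly rate is 0.0042708, so the payment is 46,000 × 0.0042708 / (1 − 1.0042708^−180) = £366.77.
Plan B: at 4.875% the monthly rate is 0.0040625, so the payment is 46,000 × 0.0040625 / (1 − 1.0040625^−180) = £360.78.
Monthly savings = £366.77 − £360.78 = £5.99.
Break-even = £1,050.00 / £5.99 = 175.29 → 176 months.

176 months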